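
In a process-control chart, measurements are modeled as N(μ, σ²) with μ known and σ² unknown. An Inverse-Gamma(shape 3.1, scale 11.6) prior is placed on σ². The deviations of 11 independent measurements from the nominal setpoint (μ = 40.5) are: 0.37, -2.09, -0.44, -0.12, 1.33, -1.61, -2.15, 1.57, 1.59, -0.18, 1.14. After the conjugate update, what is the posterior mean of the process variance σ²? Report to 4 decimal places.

With known mean μ and an Inverse-Gamma(α, β) prior on σ², the Normal likelihood is conjugate: posterior is Inv-Gamma(α + n/2, β + Σ(xᵢ−μ)²/2).
Σ(xᵢ−μ)² = (0.37)² + (-2.09)² + (-0.44)² + (-0.12)² + (1.33)² + (-1.61)² + (-2.15)² + (1.57)² + (1.59)² + (-0.18)² + (1.14)² = 20.0215.
Posterior: Inv-Gamma(3.1 + 11/2, 11.6 + 20.0215/2) = Inv-Gamma(8.60, 21.61075).
E[σ²|data] = β/(α−1) = 21.61075/7.60 = 2.8435.

2.8435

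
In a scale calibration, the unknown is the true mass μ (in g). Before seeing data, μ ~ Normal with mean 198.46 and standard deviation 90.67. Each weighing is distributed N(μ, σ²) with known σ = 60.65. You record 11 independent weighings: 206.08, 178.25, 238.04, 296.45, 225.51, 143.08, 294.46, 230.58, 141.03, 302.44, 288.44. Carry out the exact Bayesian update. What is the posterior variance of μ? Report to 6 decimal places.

For Normal data with known variance σ², a Normal(μ₀, σ₀²) prior on μ is conjugate. Posterior precision = 1/σ₀² + n/σ²; posterior mean is the precision-weighted average of μ₀ and x̄.
σ₀² = 90.67² = 8221.0489, σ² = 60.65² = 3678.4225; σ² + n·σ₀² = 3678.4225 + 11·8221.0489 = 94109.9604.
Posterior precision = 1/σ₀² + n/σ² = 1/8221.0489 + 11/3678.4225 = (σ² + n·σ₀²)/(σ₀²σ²) = 94109.9604/(8221.0489·3678.4225); posterior variance σₙ² = σ₀²σ²/(σ² + n·σ₀²) = 8221.0489·3678.4225/94109.9604 = 321.331463.

321.331463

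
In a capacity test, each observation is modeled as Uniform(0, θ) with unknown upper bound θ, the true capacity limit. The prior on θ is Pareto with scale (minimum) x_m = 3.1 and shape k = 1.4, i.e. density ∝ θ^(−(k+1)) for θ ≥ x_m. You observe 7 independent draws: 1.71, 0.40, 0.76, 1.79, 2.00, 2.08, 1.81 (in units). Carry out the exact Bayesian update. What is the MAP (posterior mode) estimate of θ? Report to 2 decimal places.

3.10

A Pareto(scale x_m, shape k) prior on the upper bound θ of Uniform(0, θ) is conjugate: posterior is Pareto(max(x_m, max xᵢ), k + n).
Sample maximum = 2.08; prior scale x_m = 3.1 → posterior scale = max = 3.10.
Posterior shape = 1.4 + 7 = 8.4.
The Pareto density is decreasing on [x_m, ∞), so the mode is x_m = 3.10.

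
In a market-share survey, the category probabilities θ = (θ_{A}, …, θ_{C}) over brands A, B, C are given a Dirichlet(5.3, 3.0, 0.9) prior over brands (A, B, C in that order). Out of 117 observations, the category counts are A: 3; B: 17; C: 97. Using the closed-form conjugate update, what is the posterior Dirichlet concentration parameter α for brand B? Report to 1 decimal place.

20.0

The Dirichlet prior is conjugate to the Multinomial likelihood: each posterior αⱼ = prior αⱼ + observed count nⱼ.
Posterior concentration: (8.3, 20.0, 97.9), total = 126.2.
α_{B} = 3.0 + 17 = 20.0.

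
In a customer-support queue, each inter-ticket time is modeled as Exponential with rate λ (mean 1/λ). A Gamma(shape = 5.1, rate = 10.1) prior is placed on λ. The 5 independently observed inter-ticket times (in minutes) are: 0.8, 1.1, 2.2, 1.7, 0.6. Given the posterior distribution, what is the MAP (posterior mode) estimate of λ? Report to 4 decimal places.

With a Gamma(shape α, rate β) prior on the exponential rate λ, the posterior after n observations with total T = Σxᵢ is Gamma(α+n, β+T).
Sum of observations T = 6.4 minutes; n = 5.
Posterior: Gamma(5.1+5, 10.1+6.4) = Gamma(10.1, 16.5).
Mode = (α−1)/β = 0.5515.

0.5515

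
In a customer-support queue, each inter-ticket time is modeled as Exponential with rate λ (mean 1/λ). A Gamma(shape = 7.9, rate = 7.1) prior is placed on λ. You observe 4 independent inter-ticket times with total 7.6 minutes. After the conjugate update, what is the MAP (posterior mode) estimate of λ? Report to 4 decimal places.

With a Gamma(shape α, rate β) prior on the exponential rate λ, the posterior after n observations with total T = Σxᵢ is Gamma(α+n, β+T).
Posterior: Gamma(7.9+4, 7.1+7.6) = Gamma(11.9, 14.7).
Mode = (α−1)/β = 0.7415.

0.7415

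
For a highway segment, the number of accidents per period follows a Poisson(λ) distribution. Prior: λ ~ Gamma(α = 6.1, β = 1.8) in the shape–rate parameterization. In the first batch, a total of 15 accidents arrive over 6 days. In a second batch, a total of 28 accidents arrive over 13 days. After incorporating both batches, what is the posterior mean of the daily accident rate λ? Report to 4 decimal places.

With a Gamma(shape α, rate β) prior, the Poisson likelihood is conjugate: the posterior is Gamma(α + ΣXᵢ, β + n).
After batch 1: Gamma(α+S, β+n) = Gamma(6.1+15, 1.8+6) = Gamma(21.1, 7.8).
After batch 2: Gamma(α+S, β+n) = Gamma(21.1+28, 7.8+13) = Gamma(49.1, 20.8).
Posterior mean = α/β = 49.1/20.8 = 2.3606.

2.3606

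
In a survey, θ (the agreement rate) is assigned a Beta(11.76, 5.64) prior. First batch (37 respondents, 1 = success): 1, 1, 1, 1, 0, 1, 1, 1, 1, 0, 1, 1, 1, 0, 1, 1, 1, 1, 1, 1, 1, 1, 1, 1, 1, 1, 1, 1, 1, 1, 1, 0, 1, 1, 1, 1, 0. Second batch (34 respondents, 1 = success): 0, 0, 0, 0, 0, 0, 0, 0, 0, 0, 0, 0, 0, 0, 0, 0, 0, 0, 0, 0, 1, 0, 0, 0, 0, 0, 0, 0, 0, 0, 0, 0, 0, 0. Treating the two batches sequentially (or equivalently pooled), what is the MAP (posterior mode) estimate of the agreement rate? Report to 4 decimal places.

The Beta prior is conjugate to a Binomial/Bernoulli likelihood; the update adds successes to α and failures to β.
After batch 1: Beta(11.76+32, 5.64+5) = Beta(43.76, 10.64).
After batch 2: Beta(43.76+1, 10.64+33) = Beta(44.76, 43.64).
Mode of Beta(a,b) for a,b>1 is (a−1)/(a+b−2) = 43.76/86.40 = 0.5065.

0.5065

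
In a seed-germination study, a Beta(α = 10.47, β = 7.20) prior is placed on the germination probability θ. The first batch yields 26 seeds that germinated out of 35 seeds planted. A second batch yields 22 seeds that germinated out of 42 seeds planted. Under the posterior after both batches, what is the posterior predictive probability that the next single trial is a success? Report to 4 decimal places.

The Beta prior is conjugate to a Binomial/Bernoulli likelihood; the update adds successes to α and failures to β.
After batch 1: Beta(10.47+26, 7.20+9) = Beta(36.47, 16.20).
After batch 2: Beta(36.47+22, 16.20+20) = Beta(58.47, 36.20).
For a single future Bernoulli trial, P(success | data) = α/(α+β) = 0.6176.

0.6176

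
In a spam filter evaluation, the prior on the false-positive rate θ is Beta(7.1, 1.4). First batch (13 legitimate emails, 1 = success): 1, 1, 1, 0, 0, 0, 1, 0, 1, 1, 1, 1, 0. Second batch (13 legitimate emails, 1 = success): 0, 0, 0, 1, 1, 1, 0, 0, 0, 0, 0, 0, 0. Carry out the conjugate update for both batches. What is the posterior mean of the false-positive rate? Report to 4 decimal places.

The Beta prior is conjugate to a Binomial/Bernoulli likelihood; the update adds successes to α and failures to β.
After batch 1: Beta(7.1+8, 1.4+5) = Beta(15.1, 6.4).
After batch 2: Beta(15.1+3, 6.4+10) = Beta(18.1, 16.4).
Posterior mean = α/(α+β) = 18.1/34.5 = 0.5246.

0.5246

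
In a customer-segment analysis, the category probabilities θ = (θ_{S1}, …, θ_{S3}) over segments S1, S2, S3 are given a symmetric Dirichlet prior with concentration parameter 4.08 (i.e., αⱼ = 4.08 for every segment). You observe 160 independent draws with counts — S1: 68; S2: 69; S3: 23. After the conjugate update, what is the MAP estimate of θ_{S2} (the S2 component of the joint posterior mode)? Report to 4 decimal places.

The Dirichlet prior is conjugate to the Multinomial likelihood: each posterior αⱼ = prior αⱼ + observed count nⱼ.
Posterior concentration: (72.08, 73.08, 27.08), total = 172.24.
Joint mode component: (α_{S2}−1)/(Σα−K) = 72.08/169.24 = 0.4259.

0.4259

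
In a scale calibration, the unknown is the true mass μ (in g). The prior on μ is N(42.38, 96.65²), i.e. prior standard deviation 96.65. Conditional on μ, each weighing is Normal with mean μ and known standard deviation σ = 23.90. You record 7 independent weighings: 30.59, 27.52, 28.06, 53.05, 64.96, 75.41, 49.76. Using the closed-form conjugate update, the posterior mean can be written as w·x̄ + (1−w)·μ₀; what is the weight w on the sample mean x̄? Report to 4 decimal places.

For Normal data with known variance σ², a Normal(μ₀, σ₀²) prior on μ is conjugate. Posterior precision = 1/σ₀² + n/σ²; posterior mean is the precision-weighted average of μ₀ and x̄.
σ₀² = 96.65² = 9341.2225, σ² = 23.90² = 571.21. Prior precision 1/σ₀² = 1/9341.2225; data precision n/σ² = 7/571.21.
w = (n/σ²)/(1/σ₀² + n/σ²) = n·σ₀²/(σ² + n·σ₀²) = 7·9341.2225/(571.21 + 7·9341.2225) = 65388.5575/65959.7675 = 0.9913.

0.9913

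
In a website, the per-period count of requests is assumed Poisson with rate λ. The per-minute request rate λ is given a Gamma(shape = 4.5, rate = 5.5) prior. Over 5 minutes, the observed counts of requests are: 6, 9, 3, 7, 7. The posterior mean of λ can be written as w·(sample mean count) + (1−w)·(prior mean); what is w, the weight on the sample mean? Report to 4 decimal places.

With a Gamma(shape α, rate β) prior, the Poisson likelihood is conjugate: the posterior is Gamma(α + ΣXᵢ, β + n).
Posterior mean = (α₀+S)/(β₀+n) = [n/(β₀+n)]·(S/n) + [β₀/(β₀+n)]·(α₀/β₀), so only n and β₀ enter the weight.
Weight on data w = n/(β₀+n) = 5/(5.5+5) = 5/10.5 = 0.4762.

0.4762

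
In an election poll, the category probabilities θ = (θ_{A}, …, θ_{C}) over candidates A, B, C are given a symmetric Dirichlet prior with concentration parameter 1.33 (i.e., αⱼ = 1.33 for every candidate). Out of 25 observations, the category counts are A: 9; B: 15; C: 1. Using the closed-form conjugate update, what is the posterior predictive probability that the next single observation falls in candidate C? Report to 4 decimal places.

0.0804

The Dirichlet prior is conjugate to the Multinomial likelihood: each posterior αⱼ = prior αⱼ + observed count nⱼ.
Posterior concentration: (10.33, 16.33, 2.33), total = 28.99.
P(next = C | data) = α_{C}/Σα = 0.0804.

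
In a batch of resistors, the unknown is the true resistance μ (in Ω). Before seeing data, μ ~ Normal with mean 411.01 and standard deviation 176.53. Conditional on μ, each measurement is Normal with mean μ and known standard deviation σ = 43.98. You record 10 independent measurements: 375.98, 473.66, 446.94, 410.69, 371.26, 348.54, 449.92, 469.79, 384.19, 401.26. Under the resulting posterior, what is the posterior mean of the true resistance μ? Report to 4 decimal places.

413.2093

For Normal data with known variance σ², a Normal(μ₀, σ₀²) prior on μ is conjugate. Posterior precision = 1/σ₀² + n/σ²; posterior mean is the precision-weighted average of μ₀ and x̄.
Σxᵢ = 375.98 + 473.66 + 446.94 + 410.69 + 371.26 + 348.54 + 449.92 + 469.79 + 384.19 + 401.26 = 4132.23, so n·x̄ = 4132.23.
σ₀² = 176.53² = 31162.8409, σ² = 43.98² = 1934.2404; σ² + n·σ₀² = 1934.2404 + 10·31162.8409 = 313562.6494.
Posterior mean = (μ₀/σ₀² + n·x̄/σ²)/(1/σ₀² + n/σ²) = (σ²·μ₀ + σ₀²·n·x̄)/(σ² + n·σ₀²) = (1934.2404·411.01 + 31162.8409·4132.23)/313562.6494 = 129567018.199011/313562.6494 = 413.2093.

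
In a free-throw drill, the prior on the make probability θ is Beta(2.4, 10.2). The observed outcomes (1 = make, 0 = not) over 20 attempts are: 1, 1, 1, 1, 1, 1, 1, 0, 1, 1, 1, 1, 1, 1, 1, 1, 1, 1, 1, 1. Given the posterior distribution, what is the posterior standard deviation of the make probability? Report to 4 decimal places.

The Beta prior is conjugate to a Binomial/Bernoulli likelihood; the update adds successes to α and failures to β.
Posterior: Beta(α+k, β+n−k) = Beta(2.4+19, 10.2+1) = Beta(21.4, 11.2).
Var = αβ/((α+β)²(α+β+1)) = 21.4·11.2/(32.6²·33.6) = 0.00671208; SD = √0.00671208 = 0.0819.

0.0819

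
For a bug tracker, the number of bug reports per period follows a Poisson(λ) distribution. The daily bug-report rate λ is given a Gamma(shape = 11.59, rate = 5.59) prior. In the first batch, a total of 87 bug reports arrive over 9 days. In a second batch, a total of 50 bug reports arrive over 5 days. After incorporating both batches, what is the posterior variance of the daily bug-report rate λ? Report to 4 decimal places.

0.3872

With a Gamma(shape α, rate β) prior, the Poisson likelihood is conjugate: the posterior is Gamma(α + ΣXᵢ, β + n).
After batch 1: Gamma(α+S, β+n) = Gamma(11.59+87, 5.59+9) = Gamma(98.59, 14.59).
After batch 2: Gamma(α+S, β+n) = Gamma(98.59+50, 14.59+5) = Gamma(148.59, 19.59).
Var = α/β² = 148.59/19.59² = 0.3872.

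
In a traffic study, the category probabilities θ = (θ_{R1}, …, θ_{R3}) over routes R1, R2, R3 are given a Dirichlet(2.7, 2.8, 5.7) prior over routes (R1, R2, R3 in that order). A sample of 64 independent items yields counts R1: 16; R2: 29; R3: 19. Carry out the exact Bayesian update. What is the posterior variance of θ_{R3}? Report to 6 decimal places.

0.002895

The Dirichlet prior is conjugate to the Multinomial likelihood: each posterior αⱼ = prior αⱼ + observed count nⱼ.
Posterior concentration: (18.7, 31.8, 24.7), total = 75.2.
Var[θ_j] = α_j(Σα−α_j)/((Σα)²(Σα+1)) = 24.7·50.5/(75.2²·76.2) = 0.002895.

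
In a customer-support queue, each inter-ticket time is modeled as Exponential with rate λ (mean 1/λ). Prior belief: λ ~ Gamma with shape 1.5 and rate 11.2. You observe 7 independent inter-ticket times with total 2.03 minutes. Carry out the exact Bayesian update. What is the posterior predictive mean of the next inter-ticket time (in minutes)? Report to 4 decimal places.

1.7640

With a Gamma(shape α, rate β) prior on the exponential rate λ, the posterior after n observations with total T = Σxᵢ is Gamma(α+n, β+T).
Posterior: Gamma(1.5+7, 11.2+2.03) = Gamma(8.5, 13.23).
The predictive distribution for the next observation is Lomax; its mean is β/(α−1) = 13.23/7.5 = 1.7640.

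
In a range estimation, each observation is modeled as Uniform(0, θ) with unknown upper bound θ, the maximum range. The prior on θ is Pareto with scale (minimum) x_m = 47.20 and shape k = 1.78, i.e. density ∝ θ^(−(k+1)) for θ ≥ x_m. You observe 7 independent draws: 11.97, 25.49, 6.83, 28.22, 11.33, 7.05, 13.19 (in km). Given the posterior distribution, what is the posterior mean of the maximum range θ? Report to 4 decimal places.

53.2668

A Pareto(scale x_m, shape k) prior on the upper bound θ of Uniform(0, θ) is conjugate: posterior is Pareto(max(x_m, max xᵢ), k + n).
Sample maximum = 28.22; prior scale x_m = 47.20 → posterior scale = max = 47.20.
Posterior shape = 1.78 + 7 = 8.78.
E[θ|data] = k·x_m/(k−1) = 8.78·47.20/7.78 = 53.2668.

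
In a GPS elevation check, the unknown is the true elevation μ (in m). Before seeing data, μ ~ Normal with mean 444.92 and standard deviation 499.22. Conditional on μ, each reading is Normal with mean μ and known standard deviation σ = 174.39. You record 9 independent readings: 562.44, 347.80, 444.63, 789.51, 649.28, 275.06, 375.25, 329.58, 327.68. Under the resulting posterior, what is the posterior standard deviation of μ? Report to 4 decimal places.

For Normal data with known variance σ², a Normal(μ₀, σ₀²) prior on μ is conjugate. Posterior precision = 1/σ₀² + n/σ²; posterior mean is the precision-weighted average of μ₀ and x̄.
σ₀² = 499.22² = 249220.6084, σ² = 174.39² = 30411.8721; σ² + n·σ₀² = 30411.8721 + 9·249220.6084 = 2273397.3477.
Posterior precision = 1/σ₀² + n/σ² = 1/249220.6084 + 9/30411.8721 = (σ² + n·σ₀²)/(σ₀²σ²) = 2273397.3477/(249220.6084·30411.8721); posterior variance σₙ² = σ₀²σ²/(σ² + n·σ₀²) = 249220.6084·30411.8721/2273397.3477 = 3333.893776.
Posterior SD = √σₙ² = √(249220.6084·30411.8721/2273397.3477) = 57.7399.

57.7399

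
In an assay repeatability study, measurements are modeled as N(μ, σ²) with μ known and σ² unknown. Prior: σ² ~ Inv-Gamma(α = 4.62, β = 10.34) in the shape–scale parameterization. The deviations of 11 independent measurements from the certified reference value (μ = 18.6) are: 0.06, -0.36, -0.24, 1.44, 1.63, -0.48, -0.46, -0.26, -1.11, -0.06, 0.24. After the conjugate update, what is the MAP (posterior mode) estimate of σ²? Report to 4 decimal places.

With known mean μ and an Inverse-Gamma(α, β) prior on σ², the Normal likelihood is conjugate: posterior is Inv-Gamma(α + n/2, β + Σ(xᵢ−μ)²/2).
Σ(xᵢ−μ)² = (0.06)² + (-0.36)² + (-0.24)² + (1.44)² + (1.63)² + (-0.48)² + (-0.46)² + (-0.26)² + (-1.11)² + (-0.06)² + (0.24)² = 6.7242.
Posterior: Inv-Gamma(4.62 + 11/2, 10.34 + 6.7242/2) = Inv-Gamma(10.12, 13.70210).
Mode = β/(α+1) = 13.70210/11.12 = 1.2322.

1.2322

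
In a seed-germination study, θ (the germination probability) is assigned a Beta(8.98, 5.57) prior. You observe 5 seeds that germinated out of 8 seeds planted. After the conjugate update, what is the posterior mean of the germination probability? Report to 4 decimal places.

0.6200

The Beta prior is conjugate to a Binomial/Bernoulli likelihood; the update adds successes to α and failures to β.
Posterior: Beta(α+k, β+n−k) = Beta(8.98+5, 5.57+3) = Beta(13.98, 8.57).
Posterior mean = α/(α+β) = 13.98/22.55 = 0.6200.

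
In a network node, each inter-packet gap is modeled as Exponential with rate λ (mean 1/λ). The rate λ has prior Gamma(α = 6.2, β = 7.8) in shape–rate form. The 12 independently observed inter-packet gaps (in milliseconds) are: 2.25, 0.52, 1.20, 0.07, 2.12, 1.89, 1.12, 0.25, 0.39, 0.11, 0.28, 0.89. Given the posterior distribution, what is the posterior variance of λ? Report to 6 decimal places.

0.051004

With a Gamma(shape α, rate β) prior on the exponential rate λ, the posterior after n observations with total T = Σxᵢ is Gamma(α+n, β+T).
Sum of observations T = 11.09 milliseconds; n = 12.
Posterior: Gamma(6.2+12, 7.8+11.09) = Gamma(18.2, 18.89).
Var = α/β² = 0.051004.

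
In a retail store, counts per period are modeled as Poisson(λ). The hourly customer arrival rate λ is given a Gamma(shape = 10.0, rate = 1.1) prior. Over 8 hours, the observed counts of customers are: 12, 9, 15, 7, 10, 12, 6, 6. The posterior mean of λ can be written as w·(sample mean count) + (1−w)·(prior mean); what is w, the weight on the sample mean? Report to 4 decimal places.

With a Gamma(shape α, rate β) prior, the Poisson likelihood is conjugate: the posterior is Gamma(α + ΣXᵢ, β + n).
Posterior mean = (α₀+S)/(β₀+n) = [n/(β₀+n)]·(S/n) + [β₀/(β₀+n)]·(α₀/β₀), so only n and β₀ enter the weight.
Weight on data w = n/(β₀+n) = 8/(1.1+8) = 8/9.1 = 0.8791.

0.8791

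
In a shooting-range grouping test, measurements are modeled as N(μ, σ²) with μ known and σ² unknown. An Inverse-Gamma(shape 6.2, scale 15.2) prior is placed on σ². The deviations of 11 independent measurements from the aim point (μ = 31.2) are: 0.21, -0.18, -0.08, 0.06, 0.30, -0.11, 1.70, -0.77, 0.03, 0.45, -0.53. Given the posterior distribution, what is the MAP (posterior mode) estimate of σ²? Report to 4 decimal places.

1.3605

With known mean μ and an Inverse-Gamma(α, β) prior on σ², the Normal likelihood is conjugate: posterior is Inv-Gamma(α + n/2, β + Σ(xᵢ−μ)²/2).
Σ(xᵢ−μ)² = (0.21)² + (-0.18)² + (-0.08)² + (0.06)² + (0.30)² + (-0.11)² + (1.70)² + (-0.77)² + (0.03)² + (0.45)² + (-0.53)² = 4.1558.
Posterior: Inv-Gamma(6.2 + 11/2, 15.2 + 4.1558/2) = Inv-Gamma(11.70, 17.27790).
Mode = β/(α+1) = 17.27790/12.70 = 1.3605.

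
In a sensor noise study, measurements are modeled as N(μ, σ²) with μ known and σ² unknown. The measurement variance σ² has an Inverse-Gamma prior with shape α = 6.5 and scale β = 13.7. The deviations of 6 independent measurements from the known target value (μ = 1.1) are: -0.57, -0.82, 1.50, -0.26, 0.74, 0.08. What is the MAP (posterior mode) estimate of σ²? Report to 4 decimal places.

With known mean μ and an Inverse-Gamma(α, β) prior on σ², the Normal likelihood is conjugate: posterior is Inv-Gamma(α + n/2, β + Σ(xᵢ−μ)²/2).
Σ(xᵢ−μ)² = (-0.57)² + (-0.82)² + (1.50)² + (-0.26)² + (0.74)² + (0.08)² = 3.8689.
Posterior: Inv-Gamma(6.5 + 6/2, 13.7 + 3.8689/2) = Inv-Gamma(9.50, 15.63445).
Mode = β/(α+1) = 15.63445/10.50 = 1.4890.

1.4890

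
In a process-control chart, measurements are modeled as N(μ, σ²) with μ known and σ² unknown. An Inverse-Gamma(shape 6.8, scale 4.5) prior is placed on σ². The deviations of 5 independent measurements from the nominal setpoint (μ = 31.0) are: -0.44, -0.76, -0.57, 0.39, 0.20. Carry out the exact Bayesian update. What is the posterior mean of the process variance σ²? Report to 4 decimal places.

0.6198

With known mean μ and an Inverse-Gamma(α, β) prior on σ², the Normal likelihood is conjugate: posterior is Inv-Gamma(α + n/2, β + Σ(xᵢ−μ)²/2).
Σ(xᵢ−μ)² = (-0.44)² + (-0.76)² + (-0.57)² + (0.39)² + (0.20)² = 1.2882.
Posterior: Inv-Gamma(6.8 + 5/2, 4.5 + 1.2882/2) = Inv-Gamma(9.30, 5.14410).
E[σ²|data] = β/(α−1) = 5.14410/8.30 = 0.6198.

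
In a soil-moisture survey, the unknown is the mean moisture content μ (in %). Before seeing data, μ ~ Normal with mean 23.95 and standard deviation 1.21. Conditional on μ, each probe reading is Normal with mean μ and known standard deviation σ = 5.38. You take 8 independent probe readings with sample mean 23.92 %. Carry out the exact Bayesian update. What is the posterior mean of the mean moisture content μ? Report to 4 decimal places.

23.9414

For Normal data with known variance σ², a Normal(μ₀, σ₀²) prior on μ is conjugate. Posterior precision = 1/σ₀² + n/σ²; posterior mean is the precision-weighted average of μ₀ and x̄.
n·x̄ = 8·23.92 = 191.36.
σ₀² = 1.21² = 1.4641, σ² = 5.38² = 28.9444; σ² + n·σ₀² = 28.9444 + 8·1.4641 = 40.6572.
Posterior mean = (μ₀/σ₀² + n·x̄/σ²)/(1/σ₀² + n/σ²) = (σ²·μ₀ + σ₀²·n·x̄)/(σ² + n·σ₀²) = (28.9444·23.95 + 1.4641·191.36)/40.6572 = 973.388556/40.6572 = 23.9414.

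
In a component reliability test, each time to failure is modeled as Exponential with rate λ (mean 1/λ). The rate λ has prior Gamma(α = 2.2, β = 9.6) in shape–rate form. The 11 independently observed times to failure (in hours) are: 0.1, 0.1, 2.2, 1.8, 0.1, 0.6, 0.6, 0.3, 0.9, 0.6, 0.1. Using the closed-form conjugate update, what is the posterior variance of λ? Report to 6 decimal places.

0.045675

With a Gamma(shape α, rate β) prior on the exponential rate λ, the posterior after n observations with total T = Σxᵢ is Gamma(α+n, β+T).
Sum of observations T = 7.4 hours; n = 11.
Posterior: Gamma(2.2+11, 9.6+7.4) = Gamma(13.2, 17.0).
Var = α/β² = 0.045675.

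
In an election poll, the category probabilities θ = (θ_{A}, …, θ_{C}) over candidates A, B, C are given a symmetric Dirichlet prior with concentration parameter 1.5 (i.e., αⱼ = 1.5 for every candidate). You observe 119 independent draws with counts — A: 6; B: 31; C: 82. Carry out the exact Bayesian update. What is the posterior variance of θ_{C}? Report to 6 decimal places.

0.001759

The Dirichlet prior is conjugate to the Multinomial likelihood: each posterior αⱼ = prior αⱼ + observed count nⱼ.
Posterior concentration: (7.5, 32.5, 83.5), total = 123.5.
Var[θ_j] = α_j(Σα−α_j)/((Σα)²(Σα+1)) = 83.5·40.0/(123.5²·124.5) = 0.001759.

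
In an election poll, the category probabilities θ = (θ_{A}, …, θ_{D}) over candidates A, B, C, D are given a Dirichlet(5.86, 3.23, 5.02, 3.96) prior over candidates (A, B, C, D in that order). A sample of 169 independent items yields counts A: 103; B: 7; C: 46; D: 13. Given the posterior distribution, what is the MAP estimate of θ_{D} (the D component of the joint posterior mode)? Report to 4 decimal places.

The Dirichlet prior is conjugate to the Multinomial likelihood: each posterior αⱼ = prior αⱼ + observed count nⱼ.
Posterior concentration: (108.86, 10.23, 51.02, 16.96), total = 187.07.
Joint mode component: (α_{D}−1)/(Σα−K) = 15.96/183.07 = 0.0872.

0.0872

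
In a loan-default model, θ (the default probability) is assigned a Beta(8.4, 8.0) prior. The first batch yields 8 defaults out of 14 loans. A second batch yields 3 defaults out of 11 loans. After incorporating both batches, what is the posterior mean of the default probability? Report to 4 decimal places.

0.4686

The Beta prior is conjugate to a Binomial/Bernoulli likelihood; the update adds successes to α and failures to β.
After batch 1: Beta(8.4+8, 8.0+6) = Beta(16.4, 14.0).
After batch 2: Beta(16.4+3, 14.0+8) = Beta(19.4, 22.0).
Posterior mean = α/(α+β) = 19.4/41.4 = 0.4686.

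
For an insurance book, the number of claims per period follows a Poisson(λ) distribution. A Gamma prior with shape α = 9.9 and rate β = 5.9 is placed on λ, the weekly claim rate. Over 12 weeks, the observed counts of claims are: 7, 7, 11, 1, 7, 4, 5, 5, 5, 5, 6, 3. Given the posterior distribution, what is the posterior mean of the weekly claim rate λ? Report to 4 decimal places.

4.2402

With a Gamma(shape α, rate β) prior, the Poisson likelihood is conjugate: the posterior is Gamma(α + ΣXᵢ, β + n).
Sum of counts S = 66 over n = 12 weeks.
Posterior: Gamma(α+S, β+n) = Gamma(9.9+66, 5.9+12) = Gamma(75.9, 17.9).
Posterior mean = α/β = 75.9/17.9 = 4.2402.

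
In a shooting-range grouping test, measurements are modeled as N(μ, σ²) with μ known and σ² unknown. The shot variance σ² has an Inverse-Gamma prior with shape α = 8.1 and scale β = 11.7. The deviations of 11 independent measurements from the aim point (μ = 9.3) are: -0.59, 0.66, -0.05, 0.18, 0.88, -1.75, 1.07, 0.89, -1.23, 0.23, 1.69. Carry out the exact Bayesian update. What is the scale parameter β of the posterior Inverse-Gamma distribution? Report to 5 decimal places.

17.20720

With known mean μ and an Inverse-Gamma(α, β) prior on σ², the Normal likelihood is conjugate: posterior is Inv-Gamma(α + n/2, β + Σ(xᵢ−μ)²/2).
Σ(xᵢ−μ)² = (-0.59)² + (0.66)² + (-0.05)² + (0.18)² + (0.88)² + (-1.75)² + (1.07)² + (0.89)² + (-1.23)² + (0.23)² + (1.69)² = 11.0144.
Posterior: Inv-Gamma(8.1 + 11/2, 11.7 + 11.0144/2) = Inv-Gamma(13.60, 17.20720).
Posterior β = 17.20720.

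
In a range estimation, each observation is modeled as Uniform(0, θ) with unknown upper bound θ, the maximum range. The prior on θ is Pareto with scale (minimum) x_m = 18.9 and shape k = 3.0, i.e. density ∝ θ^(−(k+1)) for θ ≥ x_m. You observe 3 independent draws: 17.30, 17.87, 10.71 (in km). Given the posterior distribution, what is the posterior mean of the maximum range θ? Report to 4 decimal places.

22.6800

A Pareto(scale x_m, shape k) prior on the upper bound θ of Uniform(0, θ) is conjugate: posterior is Pareto(max(x_m, max xᵢ), k + n).
Sample maximum = 17.87; prior scale x_m = 18.9 → posterior scale = max = 18.90.
Posterior shape = 3.0 + 3 = 6.0.
E[θ|data] = k·x_m/(k−1) = 6.0·18.90/5.0 = 22.6800.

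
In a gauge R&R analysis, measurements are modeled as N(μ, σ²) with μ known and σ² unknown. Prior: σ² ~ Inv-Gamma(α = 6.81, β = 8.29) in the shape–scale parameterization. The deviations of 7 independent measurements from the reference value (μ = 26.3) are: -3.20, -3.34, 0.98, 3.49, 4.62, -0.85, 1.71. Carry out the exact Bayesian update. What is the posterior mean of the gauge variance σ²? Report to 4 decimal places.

With known mean μ and an Inverse-Gamma(α, β) prior on σ², the Normal likelihood is conjugate: posterior is Inv-Gamma(α + n/2, β + Σ(xᵢ−μ)²/2).
Σ(xᵢ−μ)² = (-3.20)² + (-3.34)² + (0.98)² + (3.49)² + (4.62)² + (-0.85)² + (1.71)² = 59.5271.
Posterior: Inv-Gamma(6.81 + 7/2, 8.29 + 59.5271/2) = Inv-Gamma(10.31, 38.05355).
E[σ²|data] = β/(α−1) = 38.05355/9.31 = 4.0874.

4.0874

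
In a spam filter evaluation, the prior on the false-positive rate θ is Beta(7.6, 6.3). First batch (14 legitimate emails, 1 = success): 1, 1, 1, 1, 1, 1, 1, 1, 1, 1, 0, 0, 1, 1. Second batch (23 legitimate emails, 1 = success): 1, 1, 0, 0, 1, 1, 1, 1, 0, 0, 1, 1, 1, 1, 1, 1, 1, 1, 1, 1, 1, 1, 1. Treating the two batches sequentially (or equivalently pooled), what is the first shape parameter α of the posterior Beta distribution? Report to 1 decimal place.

38.6

The Beta prior is conjugate to a Binomial/Bernoulli likelihood; the update adds successes to α and failures to β.
After batch 1: Beta(7.6+12, 6.3+2) = Beta(19.6, 8.3).
After batch 2: Beta(19.6+19, 8.3+4) = Beta(38.6, 12.3).
Posterior α = 38.6.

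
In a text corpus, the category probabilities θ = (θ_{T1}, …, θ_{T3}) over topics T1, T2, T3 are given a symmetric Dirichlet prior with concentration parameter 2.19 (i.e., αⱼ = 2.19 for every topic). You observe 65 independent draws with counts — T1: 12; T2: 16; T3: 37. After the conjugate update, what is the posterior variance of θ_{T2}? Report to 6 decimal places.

0.002612

The Dirichlet prior is conjugate to the Multinomial likelihood: each posterior αⱼ = prior αⱼ + observed count nⱼ.
Posterior concentration: (14.19, 18.19, 39.19), total = 71.57.
Var[θ_j] = α_j(Σα−α_j)/((Σα)²(Σα+1)) = 18.19·53.38/(71.57²·72.57) = 0.002612.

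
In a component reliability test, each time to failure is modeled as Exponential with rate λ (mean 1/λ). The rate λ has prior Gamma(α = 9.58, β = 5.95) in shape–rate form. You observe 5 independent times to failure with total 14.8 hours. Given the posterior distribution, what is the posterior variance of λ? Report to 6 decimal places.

With a Gamma(shape α, rate β) prior on the exponential rate λ, the posterior after n observations with total T = Σxᵢ is Gamma(α+n, β+T).
Posterior: Gamma(9.58+5, 5.95+14.8) = Gamma(14.58, 20.75).
Var = α/β² = 0.033863.

0.033863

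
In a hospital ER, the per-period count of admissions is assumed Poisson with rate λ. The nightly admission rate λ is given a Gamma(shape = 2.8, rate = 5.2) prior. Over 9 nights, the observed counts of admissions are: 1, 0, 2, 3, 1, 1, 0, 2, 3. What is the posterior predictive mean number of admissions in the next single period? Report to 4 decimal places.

With a Gamma(shape α, rate β) prior, the Poisson likelihood is conjugate: the posterior is Gamma(α + ΣXᵢ, β + n).
Sum of counts S = 13 over n = 9 nights.
Posterior: Gamma(α+S, β+n) = Gamma(2.8+13, 5.2+9) = Gamma(15.8, 14.2).
The predictive distribution for one future period is NegBinom with mean α/β = 1.1127.

1.1127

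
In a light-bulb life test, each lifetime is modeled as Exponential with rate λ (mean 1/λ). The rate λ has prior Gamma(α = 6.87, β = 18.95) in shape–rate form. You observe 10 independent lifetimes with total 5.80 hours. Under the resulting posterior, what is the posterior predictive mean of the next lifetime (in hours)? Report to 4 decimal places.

With a Gamma(shape α, rate β) prior on the exponential rate λ, the posterior after n observations with total T = Σxᵢ is Gamma(α+n, β+T).
Posterior: Gamma(6.87+10, 18.95+5.80) = Gamma(16.87, 24.75).
The predictive distribution for the next observation is Lomax; its mean is β/(α−1) = 24.75/15.87 = 1.5595.

1.5595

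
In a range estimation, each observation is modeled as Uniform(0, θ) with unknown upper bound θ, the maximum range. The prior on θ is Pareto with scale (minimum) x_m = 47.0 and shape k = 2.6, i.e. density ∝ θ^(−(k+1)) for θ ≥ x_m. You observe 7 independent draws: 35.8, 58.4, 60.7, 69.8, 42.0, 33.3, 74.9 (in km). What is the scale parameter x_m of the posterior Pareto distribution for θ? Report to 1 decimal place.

A Pareto(scale x_m, shape k) prior on the upper bound θ of Uniform(0, θ) is conjugate: posterior is Pareto(max(x_m, max xᵢ), k + n).
Sample maximum = 74.9; prior scale x_m = 47.0 → posterior scale = max = 74.9.
Posterior shape = 2.6 + 7 = 9.6.
Posterior scale x_m = 74.9.

74.9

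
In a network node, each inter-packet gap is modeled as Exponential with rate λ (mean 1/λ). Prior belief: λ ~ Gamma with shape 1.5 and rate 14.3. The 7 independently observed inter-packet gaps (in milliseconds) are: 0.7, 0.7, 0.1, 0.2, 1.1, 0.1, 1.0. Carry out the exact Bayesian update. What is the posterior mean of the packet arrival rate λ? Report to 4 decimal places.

With a Gamma(shape α, rate β) prior on the exponential rate λ, the posterior after n observations with total T = Σxᵢ is Gamma(α+n, β+T).
Sum of observations T = 3.9 milliseconds; n = 7.
Posterior: Gamma(1.5+7, 14.3+3.9) = Gamma(8.5, 18.2).
Posterior mean of λ = α/β = 8.5/18.2 = 0.4670.

0.4670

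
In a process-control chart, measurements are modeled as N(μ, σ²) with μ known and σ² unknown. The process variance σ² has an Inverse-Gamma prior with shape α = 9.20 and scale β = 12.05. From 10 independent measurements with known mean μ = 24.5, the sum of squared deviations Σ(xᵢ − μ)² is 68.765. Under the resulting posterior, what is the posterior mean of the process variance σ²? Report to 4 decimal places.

3.5176

With known mean μ and an Inverse-Gamma(α, β) prior on σ², the Normal likelihood is conjugate: posterior is Inv-Gamma(α + n/2, β + Σ(xᵢ−μ)²/2).
Posterior: Inv-Gamma(9.20 + 10/2, 12.05 + 68.765/2) = Inv-Gamma(14.20, 46.4325).
E[σ²|data] = β/(α−1) = 46.4325/13.20 = 3.5176.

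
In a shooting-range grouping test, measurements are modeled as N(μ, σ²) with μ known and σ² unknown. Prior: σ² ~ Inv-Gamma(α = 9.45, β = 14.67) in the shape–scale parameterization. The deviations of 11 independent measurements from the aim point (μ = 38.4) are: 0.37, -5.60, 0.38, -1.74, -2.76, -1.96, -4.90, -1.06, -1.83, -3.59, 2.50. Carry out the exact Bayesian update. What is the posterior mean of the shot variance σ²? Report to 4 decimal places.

With known mean μ and an Inverse-Gamma(α, β) prior on σ², the Normal likelihood is conjugate: posterior is Inv-Gamma(α + n/2, β + Σ(xᵢ−μ)²/2).
Σ(xᵢ−μ)² = (0.37)² + (-5.60)² + (0.38)² + (-1.74)² + (-2.76)² + (-1.96)² + (-4.90)² + (-1.06)² + (-1.83)² + (-3.59)² + (2.50)² = 93.7487.
Posterior: Inv-Gamma(9.45 + 11/2, 14.67 + 93.7487/2) = Inv-Gamma(14.95, 61.54435).
E[σ²|data] = β/(α−1) = 61.54435/13.95 = 4.4118.

4.4118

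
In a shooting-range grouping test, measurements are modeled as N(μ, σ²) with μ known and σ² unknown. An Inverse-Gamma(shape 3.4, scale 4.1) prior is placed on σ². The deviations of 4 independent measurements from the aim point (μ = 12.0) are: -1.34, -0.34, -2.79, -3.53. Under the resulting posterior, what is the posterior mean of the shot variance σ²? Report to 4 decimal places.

With known mean μ and an Inverse-Gamma(α, β) prior on σ², the Normal likelihood is conjugate: posterior is Inv-Gamma(α + n/2, β + Σ(xᵢ−μ)²/2).
Σ(xᵢ−μ)² = (-1.34)² + (-0.34)² + (-2.79)² + (-3.53)² = 22.1562.
Posterior: Inv-Gamma(3.4 + 4/2, 4.1 + 22.1562/2) = Inv-Gamma(5.40, 15.17810).
E[σ²|data] = β/(α−1) = 15.17810/4.40 = 3.4496.

3.4496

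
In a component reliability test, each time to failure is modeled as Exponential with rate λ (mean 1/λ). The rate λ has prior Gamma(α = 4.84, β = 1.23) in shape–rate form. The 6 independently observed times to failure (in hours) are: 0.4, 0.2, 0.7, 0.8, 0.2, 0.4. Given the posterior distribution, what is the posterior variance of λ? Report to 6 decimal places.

With a Gamma(shape α, rate β) prior on the exponential rate λ, the posterior after n observations with total T = Σxᵢ is Gamma(α+n, β+T).
Sum of observations T = 2.7 hours; n = 6.
Posterior: Gamma(4.84+6, 1.23+2.7) = Gamma(10.84, 3.93).
Var = α/β² = 0.701850.

0.701850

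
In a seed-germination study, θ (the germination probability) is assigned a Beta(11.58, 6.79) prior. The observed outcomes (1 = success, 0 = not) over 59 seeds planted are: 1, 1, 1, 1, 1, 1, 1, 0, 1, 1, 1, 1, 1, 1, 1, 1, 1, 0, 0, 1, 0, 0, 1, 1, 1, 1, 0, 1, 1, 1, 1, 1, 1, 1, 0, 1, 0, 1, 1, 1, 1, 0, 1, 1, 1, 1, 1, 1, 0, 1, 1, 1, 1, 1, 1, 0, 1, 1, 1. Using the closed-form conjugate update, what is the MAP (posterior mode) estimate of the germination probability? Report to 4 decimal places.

The Beta prior is conjugate to a Binomial/Bernoulli likelihood; the update adds successes to α and failures to β.
Posterior: Beta(α+k, β+n−k) = Beta(11.58+48, 6.79+11) = Beta(59.58, 17.79).
Mode of Beta(a,b) for a,b>1 is (a−1)/(a+b−2) = 58.58/75.37 = 0.7772.

0.7772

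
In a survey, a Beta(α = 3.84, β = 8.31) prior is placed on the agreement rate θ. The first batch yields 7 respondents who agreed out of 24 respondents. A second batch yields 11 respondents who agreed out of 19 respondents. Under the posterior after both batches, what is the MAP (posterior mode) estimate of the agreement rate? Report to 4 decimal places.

0.3921

The Beta prior is conjugate to a Binomial/Bernoulli likelihood; the update adds successes to α and failures to β.
After batch 1: Beta(3.84+7, 8.31+17) = Beta(10.84, 25.31).
After batch 2: Beta(10.84+11, 25.31+8) = Beta(21.84, 33.31).
Mode of Beta(a,b) for a,b>1 is (a−1)/(a+b−2) = 20.84/53.15 = 0.3921.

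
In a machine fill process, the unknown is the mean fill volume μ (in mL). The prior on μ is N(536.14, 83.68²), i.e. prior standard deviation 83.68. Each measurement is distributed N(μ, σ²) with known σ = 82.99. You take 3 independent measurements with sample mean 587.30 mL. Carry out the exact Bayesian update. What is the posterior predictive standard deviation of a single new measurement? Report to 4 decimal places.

For Normal data with known variance σ², a Normal(μ₀, σ₀²) prior on μ is conjugate. Posterior precision = 1/σ₀² + n/σ²; posterior mean is the precision-weighted average of μ₀ and x̄.
σ₀² = 83.68² = 7002.3424, σ² = 82.99² = 6887.3401; σ² + n·σ₀² = 6887.3401 + 3·7002.3424 = 27894.3673.
Posterior precision = 1/σ₀² + n/σ² = 1/7002.3424 + 3/6887.3401 = (σ² + n·σ₀²)/(σ₀²σ²) = 27894.3673/(7002.3424·6887.3401); posterior variance σₙ² = σ₀²σ²/(σ² + n·σ₀²) = 7002.3424·6887.3401/27894.3673 = 1728.933770.
Predictive variance for one new observation = σₙ² + σ² = 7002.3424·6887.3401/27894.3673 + 6887.3401 = σ²·(σ₀² + 27894.3673)/27894.3673 = 6887.3401·34896.7097/27894.3673 = 8616.273870; SD = √(6887.3401·34896.7097/27894.3673) = 92.8239.

92.8239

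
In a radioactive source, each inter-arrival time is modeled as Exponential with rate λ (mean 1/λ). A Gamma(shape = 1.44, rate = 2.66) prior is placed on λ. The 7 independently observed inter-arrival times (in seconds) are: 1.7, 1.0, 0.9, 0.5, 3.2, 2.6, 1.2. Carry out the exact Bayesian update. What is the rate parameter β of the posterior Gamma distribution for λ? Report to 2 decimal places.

With a Gamma(shape α, rate β) prior on the exponential rate λ, the posterior after n observations with total T = Σxᵢ is Gamma(α+n, β+T).
Sum of observations T = 11.1 seconds; n = 7.
Posterior: Gamma(1.44+7, 2.66+11.1) = Gamma(8.44, 13.76).
Posterior β = 13.76.

13.76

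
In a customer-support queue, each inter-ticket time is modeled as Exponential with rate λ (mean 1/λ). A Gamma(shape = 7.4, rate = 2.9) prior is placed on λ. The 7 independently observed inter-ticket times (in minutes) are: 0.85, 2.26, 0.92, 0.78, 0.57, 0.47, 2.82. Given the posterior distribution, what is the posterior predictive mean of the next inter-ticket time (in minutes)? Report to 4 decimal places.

With a Gamma(shape α, rate β) prior on the exponential rate λ, the posterior after n observations with total T = Σxᵢ is Gamma(α+n, β+T).
Sum of observations T = 8.67 minutes; n = 7.
Posterior: Gamma(7.4+7, 2.9+8.67) = Gamma(14.4, 11.57).
The predictive distribution for the next observation is Lomax; its mean is β/(α−1) = 11.57/13.4 = 0.8634.

0.8634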